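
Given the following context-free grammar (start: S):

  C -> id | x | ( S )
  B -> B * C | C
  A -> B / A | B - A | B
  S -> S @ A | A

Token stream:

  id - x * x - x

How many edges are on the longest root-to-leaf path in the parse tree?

[S [A [B [C id]] - [A [B [B [C x]] * [C x]] - [A [B [C x]]]]]]

6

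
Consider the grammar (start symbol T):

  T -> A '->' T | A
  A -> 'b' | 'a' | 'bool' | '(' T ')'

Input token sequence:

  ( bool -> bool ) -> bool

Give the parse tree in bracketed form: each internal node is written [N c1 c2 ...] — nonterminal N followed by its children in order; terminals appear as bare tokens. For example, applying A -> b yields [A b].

[T [A ( [T [A bool] -> [T [A bool]]] )] -> [T [A bool]]]

T
A -> T
( T ) -> T
( A -> T ) -> T
( bool -> T ) -> T
( bool -> A ) -> T
( bool -> bool ) -> T
( bool -> bool ) -> A
( bool -> bool ) -> bool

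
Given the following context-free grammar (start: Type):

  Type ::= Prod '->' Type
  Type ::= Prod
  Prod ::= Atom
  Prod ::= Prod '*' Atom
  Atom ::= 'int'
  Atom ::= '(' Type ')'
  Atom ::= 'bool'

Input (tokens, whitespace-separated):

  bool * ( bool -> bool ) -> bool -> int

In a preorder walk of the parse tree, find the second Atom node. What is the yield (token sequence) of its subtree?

( bool -> bool )

[Type [Prod [Prod [Atom bool]] * [Atom ( [Type [Prod [Atom bool]] -> [Type [Prod [Atom bool]]]] )]] -> [Type [Prod [Atom bool]] -> [Type [Prod [Atom int]]]]]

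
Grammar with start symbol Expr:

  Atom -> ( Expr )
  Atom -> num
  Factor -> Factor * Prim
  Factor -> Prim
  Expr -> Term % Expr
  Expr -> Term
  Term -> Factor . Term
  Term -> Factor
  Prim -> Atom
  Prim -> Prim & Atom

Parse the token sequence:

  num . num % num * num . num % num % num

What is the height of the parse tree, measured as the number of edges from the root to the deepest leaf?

8

[Expr [Term [Factor [Prim [Atom num]]] . [Term [Factor [Prim [Atom num]]]]] % [Expr [Term [Factor [Factor [Prim [Atom num]]] * [Prim [Atom num]]] . [Term [Factor [Prim [Atom num]]]]] % [Expr [Term [Factor [Prim [Atom num]]]] % [Expr [Term [Factor [Prim [Atom num]]]]]]]]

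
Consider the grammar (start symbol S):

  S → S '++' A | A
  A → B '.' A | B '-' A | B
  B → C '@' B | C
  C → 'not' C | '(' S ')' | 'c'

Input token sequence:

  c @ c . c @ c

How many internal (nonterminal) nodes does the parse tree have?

11

[S [A [B [C c] @ [B [C c]]] . [A [B [C c] @ [B [C c]]]]]]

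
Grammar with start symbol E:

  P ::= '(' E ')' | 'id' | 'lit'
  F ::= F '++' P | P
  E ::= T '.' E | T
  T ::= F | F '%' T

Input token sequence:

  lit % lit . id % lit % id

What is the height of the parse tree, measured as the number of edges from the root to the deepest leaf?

7

[E [T [F [P lit]] % [T [F [P lit]]]] . [E [T [F [P id]] % [T [F [P lit]] % [T [F [P id]]]]]]]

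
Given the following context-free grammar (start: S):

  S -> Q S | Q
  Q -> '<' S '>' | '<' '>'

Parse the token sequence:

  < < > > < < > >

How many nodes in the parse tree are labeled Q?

4

[S [Q < [S [Q < >]] >] [S [Q < [S [Q < >]] >]]]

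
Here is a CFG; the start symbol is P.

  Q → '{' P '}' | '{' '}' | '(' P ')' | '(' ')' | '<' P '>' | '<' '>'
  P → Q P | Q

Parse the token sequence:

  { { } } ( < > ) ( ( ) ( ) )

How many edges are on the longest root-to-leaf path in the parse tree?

[P [Q { [P [Q { }]] }] [P [Q ( [P [Q < >]] )] [P [Q ( [P [Q ( )] [P [Q ( )]]] )]]]]

7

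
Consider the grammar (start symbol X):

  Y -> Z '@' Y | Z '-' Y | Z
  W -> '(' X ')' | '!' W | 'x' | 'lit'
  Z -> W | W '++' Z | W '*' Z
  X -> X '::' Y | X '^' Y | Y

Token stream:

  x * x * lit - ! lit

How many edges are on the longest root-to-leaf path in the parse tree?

6

[X [Y [Z [W x] * [Z [W x] * [Z [W lit]]]] - [Y [Z [W ! [W lit]]]]]]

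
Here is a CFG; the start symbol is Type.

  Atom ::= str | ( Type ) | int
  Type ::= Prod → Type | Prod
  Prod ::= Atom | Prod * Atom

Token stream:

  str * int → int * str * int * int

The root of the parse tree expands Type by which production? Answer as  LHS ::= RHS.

Type ::= Prod → Type

[Type [Prod [Prod [Atom str]] * [Atom int]] → [Type [Prod [Prod [Prod [Prod [Atom int]] * [Atom str]] * [Atom int]] * [Atom int]]]]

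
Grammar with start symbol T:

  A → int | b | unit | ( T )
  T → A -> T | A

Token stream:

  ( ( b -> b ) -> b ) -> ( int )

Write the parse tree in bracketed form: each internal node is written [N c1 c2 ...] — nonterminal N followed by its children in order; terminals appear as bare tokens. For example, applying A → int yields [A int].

[T [A ( [T [A ( [T [A b] -> [T [A b]]] )] -> [T [A b]]] )] -> [T [A ( [T [A int]] )]]]

T
A -> T
( T ) -> T
( A -> T ) -> T
( ( T ) -> T ) -> T
( ( A -> T ) -> T ) -> T
( ( b -> T ) -> T ) -> T
( ( b -> A ) -> T ) -> T
( ( b -> b ) -> T ) -> T
( ( b -> b ) -> A ) -> T
( ( b -> b ) -> b ) -> T
( ( b -> b ) -> b ) -> A
( ( b -> b ) -> b ) -> ( T )
( ( b -> b ) -> b ) -> ( A )
( ( b -> b ) -> b ) -> ( int )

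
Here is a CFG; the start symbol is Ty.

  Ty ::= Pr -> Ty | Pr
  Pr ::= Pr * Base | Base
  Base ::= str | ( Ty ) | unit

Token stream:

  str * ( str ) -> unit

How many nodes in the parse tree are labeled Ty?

[Ty [Pr [Pr [Base str]] * [Base ( [Ty [Pr [Base str]]] )]] -> [Ty [Pr [Base unit]]]]

3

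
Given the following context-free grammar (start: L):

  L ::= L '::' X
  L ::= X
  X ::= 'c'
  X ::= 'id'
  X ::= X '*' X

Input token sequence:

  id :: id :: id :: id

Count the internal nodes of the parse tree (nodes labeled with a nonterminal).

[L [L [L [L [X id]] :: [X id]] :: [X id]] :: [X id]]

8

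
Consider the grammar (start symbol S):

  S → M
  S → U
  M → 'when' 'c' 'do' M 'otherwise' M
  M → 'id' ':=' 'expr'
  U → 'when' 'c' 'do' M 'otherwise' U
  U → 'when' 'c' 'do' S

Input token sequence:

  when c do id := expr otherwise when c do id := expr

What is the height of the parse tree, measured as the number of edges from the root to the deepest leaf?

[S [U when c do [M id := expr] otherwise [U when c do [S [M id := expr]]]]]

5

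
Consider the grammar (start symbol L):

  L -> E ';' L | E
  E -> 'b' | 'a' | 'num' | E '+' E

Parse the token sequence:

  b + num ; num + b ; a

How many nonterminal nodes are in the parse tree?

[L [E [E b] + [E num]] ; [L [E [E num] + [E b]] ; [L [E a]]]]

10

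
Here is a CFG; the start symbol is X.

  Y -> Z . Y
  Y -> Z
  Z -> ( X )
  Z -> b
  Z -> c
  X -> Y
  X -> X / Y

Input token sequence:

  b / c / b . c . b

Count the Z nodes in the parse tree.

[X [X [X [Y [Z b]]] / [Y [Z c]]] / [Y [Z b] . [Y [Z c] . [Y [Z b]]]]]

5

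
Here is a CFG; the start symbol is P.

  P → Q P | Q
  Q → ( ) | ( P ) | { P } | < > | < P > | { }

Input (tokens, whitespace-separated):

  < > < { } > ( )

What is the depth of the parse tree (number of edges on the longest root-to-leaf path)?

5

[P [Q < >] [P [Q < [P [Q { }]] >] [P [Q ( )]]]]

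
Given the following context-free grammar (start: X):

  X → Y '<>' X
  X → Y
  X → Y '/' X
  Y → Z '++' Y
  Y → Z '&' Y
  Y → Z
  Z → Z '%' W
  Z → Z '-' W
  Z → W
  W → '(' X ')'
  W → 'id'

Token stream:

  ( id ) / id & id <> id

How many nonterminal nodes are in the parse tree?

[X [Y [Z [W ( [X [Y [Z [W id]]]] )]]] / [X [Y [Z [W id]] & [Y [Z [W id]]]] <> [X [Y [Z [W id]]]]]]

19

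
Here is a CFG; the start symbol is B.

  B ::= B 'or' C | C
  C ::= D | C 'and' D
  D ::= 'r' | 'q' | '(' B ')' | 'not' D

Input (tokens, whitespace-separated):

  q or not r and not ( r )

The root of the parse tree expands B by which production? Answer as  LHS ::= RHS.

[B [B [C [D q]]] or [C [C [D not [D r]]] and [D not [D ( [B [C [D r]]] )]]]]

B ::= B 'or' C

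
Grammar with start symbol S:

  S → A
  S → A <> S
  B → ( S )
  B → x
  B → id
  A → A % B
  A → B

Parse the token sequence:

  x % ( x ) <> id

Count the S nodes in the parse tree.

[S [A [A [B x]] % [B ( [S [A [B x]]] )]] <> [S [A [B id]]]]

3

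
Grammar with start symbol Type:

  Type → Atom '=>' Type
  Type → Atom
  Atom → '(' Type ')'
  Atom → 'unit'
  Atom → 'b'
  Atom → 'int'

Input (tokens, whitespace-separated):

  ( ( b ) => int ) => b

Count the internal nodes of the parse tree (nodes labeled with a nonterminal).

[Type [Atom ( [Type [Atom ( [Type [Atom b]] )] => [Type [Atom int]]] )] => [Type [Atom b]]]

10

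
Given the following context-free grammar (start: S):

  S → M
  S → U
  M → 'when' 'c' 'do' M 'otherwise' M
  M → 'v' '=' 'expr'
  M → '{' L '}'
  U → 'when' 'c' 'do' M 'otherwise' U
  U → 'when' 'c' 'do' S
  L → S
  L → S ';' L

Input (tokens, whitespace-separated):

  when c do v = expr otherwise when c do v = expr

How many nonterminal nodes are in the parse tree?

[S [U when c do [M v = expr] otherwise [U when c do [S [M v = expr]]]]]

6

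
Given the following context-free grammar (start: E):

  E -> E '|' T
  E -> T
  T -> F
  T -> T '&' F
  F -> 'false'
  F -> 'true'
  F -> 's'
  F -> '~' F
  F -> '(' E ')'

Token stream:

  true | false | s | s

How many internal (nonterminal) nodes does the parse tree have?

[E [E [E [E [T [F true]]] | [T [F false]]] | [T [F s]]] | [T [F s]]]

12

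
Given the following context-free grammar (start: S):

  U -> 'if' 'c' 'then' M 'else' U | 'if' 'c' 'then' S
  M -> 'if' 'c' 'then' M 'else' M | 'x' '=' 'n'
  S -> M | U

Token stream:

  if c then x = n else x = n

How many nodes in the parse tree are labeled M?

3

[S [M if c then [M x = n] else [M x = n]]]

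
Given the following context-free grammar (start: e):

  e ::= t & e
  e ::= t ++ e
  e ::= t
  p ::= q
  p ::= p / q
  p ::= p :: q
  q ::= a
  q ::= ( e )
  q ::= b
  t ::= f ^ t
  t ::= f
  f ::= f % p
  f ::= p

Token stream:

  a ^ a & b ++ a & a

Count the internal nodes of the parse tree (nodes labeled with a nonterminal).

[e [t [f [p [q a]]] ^ [t [f [p [q a]]]]] & [e [t [f [p [q b]]]] ++ [e [t [f [p [q a]]]] & [e [t [f [p [q a]]]]]]]]

24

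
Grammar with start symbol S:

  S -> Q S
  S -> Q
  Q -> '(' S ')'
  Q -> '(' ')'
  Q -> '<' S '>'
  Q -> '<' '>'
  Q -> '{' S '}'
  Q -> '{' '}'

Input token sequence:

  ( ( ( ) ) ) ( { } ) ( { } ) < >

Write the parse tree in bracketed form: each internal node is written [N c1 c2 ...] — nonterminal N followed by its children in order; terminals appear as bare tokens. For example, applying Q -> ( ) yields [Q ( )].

[S [Q ( [S [Q ( [S [Q ( )]] )]] )] [S [Q ( [S [Q { }]] )] [S [Q ( [S [Q { }]] )] [S [Q < >]]]]]

S
Q S
( S ) S
( Q ) S
( ( S ) ) S
( ( Q ) ) S
( ( ( ) ) ) S
( ( ( ) ) ) Q S
( ( ( ) ) ) ( S ) S
( ( ( ) ) ) ( Q ) S
( ( ( ) ) ) ( { } ) S
( ( ( ) ) ) ( { } ) Q S
( ( ( ) ) ) ( { } ) ( S ) S
( ( ( ) ) ) ( { } ) ( Q ) S
( ( ( ) ) ) ( { } ) ( { } ) S
( ( ( ) ) ) ( { } ) ( { } ) Q
( ( ( ) ) ) ( { } ) ( { } ) < >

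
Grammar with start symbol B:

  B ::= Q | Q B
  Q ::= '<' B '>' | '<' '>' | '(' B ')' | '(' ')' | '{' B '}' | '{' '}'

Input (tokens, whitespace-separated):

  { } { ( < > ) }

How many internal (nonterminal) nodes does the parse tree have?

[B [Q { }] [B [Q { [B [Q ( [B [Q < >]] )]] }]]]

8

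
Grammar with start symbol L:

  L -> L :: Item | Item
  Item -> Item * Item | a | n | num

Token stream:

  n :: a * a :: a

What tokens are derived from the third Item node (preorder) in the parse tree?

a

[L [L [L [Item n]] :: [Item [Item a] * [Item a]]] :: [Item a]]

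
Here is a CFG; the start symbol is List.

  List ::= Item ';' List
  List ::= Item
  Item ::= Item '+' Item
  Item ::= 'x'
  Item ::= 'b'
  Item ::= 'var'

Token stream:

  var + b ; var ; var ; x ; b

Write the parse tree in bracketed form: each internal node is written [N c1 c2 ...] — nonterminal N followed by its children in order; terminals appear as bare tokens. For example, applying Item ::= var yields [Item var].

List
Item ; List
Item + Item ; List
var + Item ; List
var + b ; List
var + b ; Item ; List
var + b ; var ; List
var + b ; var ; Item ; List
var + b ; var ; var ; List
var + b ; var ; var ; Item ; List
var + b ; var ; var ; x ; List
var + b ; var ; var ; x ; Item
var + b ; var ; var ; x ; b

[List [Item [Item var] + [Item b]] ; [List [Item var] ; [List [Item var] ; [List [Item x] ; [List [Item b]]]]]]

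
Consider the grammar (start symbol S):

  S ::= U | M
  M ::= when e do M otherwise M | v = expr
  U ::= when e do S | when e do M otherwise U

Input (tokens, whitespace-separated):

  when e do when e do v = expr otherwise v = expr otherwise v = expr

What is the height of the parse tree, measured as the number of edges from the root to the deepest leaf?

4

[S [M when e do [M when e do [M v = expr] otherwise [M v = expr]] otherwise [M v = expr]]]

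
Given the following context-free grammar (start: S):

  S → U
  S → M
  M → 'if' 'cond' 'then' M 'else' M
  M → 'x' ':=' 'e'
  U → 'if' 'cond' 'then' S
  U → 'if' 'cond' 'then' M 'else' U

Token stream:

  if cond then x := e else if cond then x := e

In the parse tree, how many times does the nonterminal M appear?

2

[S [U if cond then [M x := e] else [U if cond then [S [M x := e]]]]]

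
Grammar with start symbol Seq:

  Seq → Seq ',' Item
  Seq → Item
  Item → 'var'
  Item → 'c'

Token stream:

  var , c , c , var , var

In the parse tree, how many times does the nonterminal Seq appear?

5

[Seq [Seq [Seq [Seq [Seq [Item var]] , [Item c]] , [Item c]] , [Item var]] , [Item var]]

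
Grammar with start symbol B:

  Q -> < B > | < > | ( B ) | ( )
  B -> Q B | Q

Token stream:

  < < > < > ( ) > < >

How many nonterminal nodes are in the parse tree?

[B [Q < [B [Q < >] [B [Q < >] [B [Q ( )]]]] >] [B [Q < >]]]

10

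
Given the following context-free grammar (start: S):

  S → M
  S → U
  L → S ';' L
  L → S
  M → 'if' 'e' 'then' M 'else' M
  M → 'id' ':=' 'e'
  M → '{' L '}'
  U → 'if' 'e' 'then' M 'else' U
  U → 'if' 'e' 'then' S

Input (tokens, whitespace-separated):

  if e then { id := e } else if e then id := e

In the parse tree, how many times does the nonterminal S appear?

3

[S [U if e then [M { [L [S [M id := e]]] }] else [U if e then [S [M id := e]]]]]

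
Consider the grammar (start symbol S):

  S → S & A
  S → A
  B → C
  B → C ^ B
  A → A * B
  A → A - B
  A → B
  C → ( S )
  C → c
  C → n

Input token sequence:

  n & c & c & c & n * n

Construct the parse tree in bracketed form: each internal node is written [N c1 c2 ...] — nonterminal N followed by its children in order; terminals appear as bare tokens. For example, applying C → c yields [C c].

[S [S [S [S [S [A [B [C n]]]] & [A [B [C c]]]] & [A [B [C c]]]] & [A [B [C c]]]] & [A [A [B [C n]]] * [B [C n]]]]

S
S & A
S & A & A
S & A & A & A
S & A & A & A & A
A & A & A & A & A
B & A & A & A & A
C & A & A & A & A
n & A & A & A & A
n & B & A & A & A
n & C & A & A & A
n & c & A & A & A
n & c & B & A & A
n & c & C & A & A
n & c & c & A & A
n & c & c & B & A
n & c & c & C & A
n & c & c & c & A
n & c & c & c & A * B
n & c & c & c & B * B
n & c & c & c & C * B
n & c & c & c & n * B
n & c & c & c & n * C
n & c & c & c & n * n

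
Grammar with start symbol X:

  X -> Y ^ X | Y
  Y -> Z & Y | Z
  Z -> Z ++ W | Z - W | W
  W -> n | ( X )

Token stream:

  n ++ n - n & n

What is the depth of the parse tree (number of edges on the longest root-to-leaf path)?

6

[X [Y [Z [Z [Z [W n]] ++ [W n]] - [W n]] & [Y [Z [W n]]]]]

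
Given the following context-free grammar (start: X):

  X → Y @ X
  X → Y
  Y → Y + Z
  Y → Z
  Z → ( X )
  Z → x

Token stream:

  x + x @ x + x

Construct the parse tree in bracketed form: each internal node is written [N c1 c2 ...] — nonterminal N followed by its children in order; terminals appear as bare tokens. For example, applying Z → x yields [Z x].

[X [Y [Y [Z x]] + [Z x]] @ [X [Y [Y [Z x]] + [Z x]]]]

X
Y @ X
Y + Z @ X
Z + Z @ X
x + Z @ X
x + x @ X
x + x @ Y
x + x @ Y + Z
x + x @ Z + Z
x + x @ x + Z
x + x @ x + x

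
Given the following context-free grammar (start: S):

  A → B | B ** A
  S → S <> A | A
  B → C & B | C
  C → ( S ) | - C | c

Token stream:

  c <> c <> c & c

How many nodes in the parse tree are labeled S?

3

[S [S [S [A [B [C c]]]] <> [A [B [C c]]]] <> [A [B [C c] & [B [C c]]]]]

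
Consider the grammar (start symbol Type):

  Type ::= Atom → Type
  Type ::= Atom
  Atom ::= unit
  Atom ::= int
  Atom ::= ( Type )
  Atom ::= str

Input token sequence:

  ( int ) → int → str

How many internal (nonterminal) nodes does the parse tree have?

8

[Type [Atom ( [Type [Atom int]] )] → [Type [Atom int] → [Type [Atom str]]]]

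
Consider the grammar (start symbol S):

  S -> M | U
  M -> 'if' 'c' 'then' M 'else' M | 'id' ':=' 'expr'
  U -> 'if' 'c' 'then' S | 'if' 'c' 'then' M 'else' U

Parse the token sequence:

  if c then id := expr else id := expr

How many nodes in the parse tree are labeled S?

1

[S [M if c then [M id := expr] else [M id := expr]]]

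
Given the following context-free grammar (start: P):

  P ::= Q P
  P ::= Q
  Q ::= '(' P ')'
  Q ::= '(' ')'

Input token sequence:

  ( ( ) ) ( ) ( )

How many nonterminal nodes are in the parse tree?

[P [Q ( [P [Q ( )]] )] [P [Q ( )] [P [Q ( )]]]]

8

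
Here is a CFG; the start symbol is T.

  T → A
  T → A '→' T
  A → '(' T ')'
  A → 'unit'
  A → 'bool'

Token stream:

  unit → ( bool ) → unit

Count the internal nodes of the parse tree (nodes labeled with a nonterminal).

[T [A unit] → [T [A ( [T [A bool]] )] → [T [A unit]]]]

8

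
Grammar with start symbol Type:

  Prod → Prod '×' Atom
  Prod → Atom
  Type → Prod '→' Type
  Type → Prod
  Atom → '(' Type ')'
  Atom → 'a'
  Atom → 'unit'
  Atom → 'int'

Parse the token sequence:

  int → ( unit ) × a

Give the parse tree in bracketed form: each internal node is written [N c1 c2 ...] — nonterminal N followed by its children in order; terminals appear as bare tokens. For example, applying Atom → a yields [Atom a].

Type
Prod → Type
Atom → Type
int → Type
int → Prod
int → Prod × Atom
int → Atom × Atom
int → ( Type ) × Atom
int → ( Prod ) × Atom
int → ( Atom ) × Atom
int → ( unit ) × Atom
int → ( unit ) × a

[Type [Prod [Atom int]] → [Type [Prod [Prod [Atom ( [Type [Prod [Atom unit]]] )]] × [Atom a]]]]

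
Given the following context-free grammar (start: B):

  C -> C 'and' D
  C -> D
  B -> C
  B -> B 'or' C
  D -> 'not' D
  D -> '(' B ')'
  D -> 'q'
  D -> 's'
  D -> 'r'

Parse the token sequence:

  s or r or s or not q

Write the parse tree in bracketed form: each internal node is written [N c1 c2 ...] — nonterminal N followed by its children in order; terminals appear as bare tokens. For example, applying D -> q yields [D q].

B
B or C
B or C or C
B or C or C or C
C or C or C or C
D or C or C or C
s or C or C or C
s or D or C or C
s or r or C or C
s or r or D or C
s or r or s or C
s or r or s or D
s or r or s or not D
s or r or s or not q

[B [B [B [B [C [D s]]] or [C [D r]]] or [C [D s]]] or [C [D not [D q]]]]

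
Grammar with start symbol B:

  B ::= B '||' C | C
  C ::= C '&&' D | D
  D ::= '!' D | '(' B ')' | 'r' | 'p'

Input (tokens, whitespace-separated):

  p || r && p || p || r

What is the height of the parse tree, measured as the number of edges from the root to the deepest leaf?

[B [B [B [B [C [D p]]] || [C [C [D r]] && [D p]]] || [C [D p]]] || [C [D r]]]

6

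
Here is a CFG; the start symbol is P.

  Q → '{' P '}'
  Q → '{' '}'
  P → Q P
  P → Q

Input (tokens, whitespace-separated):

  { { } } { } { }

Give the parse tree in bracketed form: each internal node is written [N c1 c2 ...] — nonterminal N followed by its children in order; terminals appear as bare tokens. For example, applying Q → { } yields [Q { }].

[P [Q { [P [Q { }]] }] [P [Q { }] [P [Q { }]]]]

P
Q P
{ P } P
{ Q } P
{ { } } P
{ { } } Q P
{ { } } { } P
{ { } } { } Q
{ { } } { } { }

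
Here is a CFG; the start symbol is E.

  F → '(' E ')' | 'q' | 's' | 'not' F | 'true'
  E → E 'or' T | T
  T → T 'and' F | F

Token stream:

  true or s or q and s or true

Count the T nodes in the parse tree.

[E [E [E [E [T [F true]]] or [T [F s]]] or [T [T [F q]] and [F s]]] or [T [F true]]]

5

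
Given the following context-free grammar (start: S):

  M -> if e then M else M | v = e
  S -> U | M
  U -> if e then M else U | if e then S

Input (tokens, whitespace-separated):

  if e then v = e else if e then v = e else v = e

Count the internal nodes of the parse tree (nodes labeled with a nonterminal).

6

[S [M if e then [M v = e] else [M if e then [M v = e] else [M v = e]]]]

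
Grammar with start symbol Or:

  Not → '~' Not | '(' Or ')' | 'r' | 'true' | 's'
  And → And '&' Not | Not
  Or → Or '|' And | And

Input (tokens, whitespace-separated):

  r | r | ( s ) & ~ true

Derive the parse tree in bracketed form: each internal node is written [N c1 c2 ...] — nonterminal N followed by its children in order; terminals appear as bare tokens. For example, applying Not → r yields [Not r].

Or
Or | And
Or | And | And
And | And | And
Not | And | And
r | And | And
r | Not | And
r | r | And
r | r | And & Not
r | r | Not & Not
r | r | ( Or ) & Not
r | r | ( And ) & Not
r | r | ( Not ) & Not
r | r | ( s ) & Not
r | r | ( s ) & ~ Not
r | r | ( s ) & ~ true

[Or [Or [Or [And [Not r]]] | [And [Not r]]] | [And [And [Not ( [Or [And [Not s]]] )]] & [Not ~ [Not true]]]]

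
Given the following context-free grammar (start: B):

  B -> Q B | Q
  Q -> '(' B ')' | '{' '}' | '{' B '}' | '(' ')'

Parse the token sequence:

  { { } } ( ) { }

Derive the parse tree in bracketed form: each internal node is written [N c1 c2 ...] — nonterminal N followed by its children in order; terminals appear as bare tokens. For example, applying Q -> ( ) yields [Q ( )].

B
Q B
{ B } B
{ Q } B
{ { } } B
{ { } } Q B
{ { } } ( ) B
{ { } } ( ) Q
{ { } } ( ) { }

[B [Q { [B [Q { }]] }] [B [Q ( )] [B [Q { }]]]]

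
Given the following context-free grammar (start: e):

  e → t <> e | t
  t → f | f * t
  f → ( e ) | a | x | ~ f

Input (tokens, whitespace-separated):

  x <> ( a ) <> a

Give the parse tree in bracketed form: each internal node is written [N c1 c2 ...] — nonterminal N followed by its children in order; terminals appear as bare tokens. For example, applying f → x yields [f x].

[e [t [f x]] <> [e [t [f ( [e [t [f a]]] )]] <> [e [t [f a]]]]]

e
t <> e
f <> e
x <> e
x <> t <> e
x <> f <> e
x <> ( e ) <> e
x <> ( t ) <> e
x <> ( f ) <> e
x <> ( a ) <> e
x <> ( a ) <> t
x <> ( a ) <> f
x <> ( a ) <> a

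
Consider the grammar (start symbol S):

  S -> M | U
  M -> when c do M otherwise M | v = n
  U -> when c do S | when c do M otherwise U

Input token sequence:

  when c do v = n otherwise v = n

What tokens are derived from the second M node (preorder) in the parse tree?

v = n

[S [M when c do [M v = n] otherwise [M v = n]]]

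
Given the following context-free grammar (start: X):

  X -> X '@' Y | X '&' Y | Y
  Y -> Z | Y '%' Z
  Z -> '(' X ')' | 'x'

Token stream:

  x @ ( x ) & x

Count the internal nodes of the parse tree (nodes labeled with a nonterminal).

12

[X [X [X [Y [Z x]]] @ [Y [Z ( [X [Y [Z x]]] )]]] & [Y [Z x]]]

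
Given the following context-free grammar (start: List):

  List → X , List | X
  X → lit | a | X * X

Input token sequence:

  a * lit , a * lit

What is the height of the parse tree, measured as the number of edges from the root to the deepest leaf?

[List [X [X a] * [X lit]] , [List [X [X a] * [X lit]]]]

4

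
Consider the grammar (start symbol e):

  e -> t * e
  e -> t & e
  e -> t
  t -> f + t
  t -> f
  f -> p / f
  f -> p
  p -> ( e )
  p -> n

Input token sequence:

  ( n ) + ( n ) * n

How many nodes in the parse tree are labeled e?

4

[e [t [f [p ( [e [t [f [p n]]]] )]] + [t [f [p ( [e [t [f [p n]]]] )]]]] * [e [t [f [p n]]]]]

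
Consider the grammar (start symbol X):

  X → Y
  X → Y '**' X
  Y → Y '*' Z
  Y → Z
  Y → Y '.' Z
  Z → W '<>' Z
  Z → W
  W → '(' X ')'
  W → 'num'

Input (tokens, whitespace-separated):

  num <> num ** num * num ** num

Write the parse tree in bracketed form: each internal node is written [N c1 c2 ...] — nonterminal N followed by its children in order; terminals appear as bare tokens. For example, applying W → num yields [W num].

X
Y ** X
Z ** X
W <> Z ** X
num <> Z ** X
num <> W ** X
num <> num ** X
num <> num ** Y ** X
num <> num ** Y * Z ** X
num <> num ** Z * Z ** X
num <> num ** W * Z ** X
num <> num ** num * Z ** X
num <> num ** num * W ** X
num <> num ** num * num ** X
num <> num ** num * num ** Y
num <> num ** num * num ** Z
num <> num ** num * num ** W
num <> num ** num * num ** num

[X [Y [Z [W num] <> [Z [W num]]]] ** [X [Y [Y [Z [W num]]] * [Z [W num]]] ** [X [Y [Z [W num]]]]]]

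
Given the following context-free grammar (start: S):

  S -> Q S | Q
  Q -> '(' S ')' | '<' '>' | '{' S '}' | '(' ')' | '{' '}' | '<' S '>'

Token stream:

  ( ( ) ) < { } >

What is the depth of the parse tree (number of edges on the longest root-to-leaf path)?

5

[S [Q ( [S [Q ( )]] )] [S [Q < [S [Q { }]] >]]]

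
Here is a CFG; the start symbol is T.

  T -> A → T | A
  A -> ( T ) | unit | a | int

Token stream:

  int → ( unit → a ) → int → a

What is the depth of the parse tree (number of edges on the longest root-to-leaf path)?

6

[T [A int] → [T [A ( [T [A unit] → [T [A a]]] )] → [T [A int] → [T [A a]]]]]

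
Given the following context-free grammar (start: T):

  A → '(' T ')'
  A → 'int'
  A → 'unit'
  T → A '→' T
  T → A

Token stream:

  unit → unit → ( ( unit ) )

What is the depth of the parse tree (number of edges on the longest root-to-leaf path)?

[T [A unit] → [T [A unit] → [T [A ( [T [A ( [T [A unit]] )]] )]]]]

8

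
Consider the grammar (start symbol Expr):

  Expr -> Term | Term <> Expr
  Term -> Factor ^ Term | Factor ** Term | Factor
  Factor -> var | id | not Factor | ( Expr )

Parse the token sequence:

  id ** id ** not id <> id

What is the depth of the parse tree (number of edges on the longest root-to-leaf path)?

6

[Expr [Term [Factor id] ** [Term [Factor id] ** [Term [Factor not [Factor id]]]]] <> [Expr [Term [Factor id]]]]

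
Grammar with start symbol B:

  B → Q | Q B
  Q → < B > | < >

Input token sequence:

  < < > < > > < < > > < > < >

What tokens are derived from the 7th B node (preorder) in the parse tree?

[B [Q < [B [Q < >] [B [Q < >]]] >] [B [Q < [B [Q < >]] >] [B [Q < >] [B [Q < >]]]]]

< >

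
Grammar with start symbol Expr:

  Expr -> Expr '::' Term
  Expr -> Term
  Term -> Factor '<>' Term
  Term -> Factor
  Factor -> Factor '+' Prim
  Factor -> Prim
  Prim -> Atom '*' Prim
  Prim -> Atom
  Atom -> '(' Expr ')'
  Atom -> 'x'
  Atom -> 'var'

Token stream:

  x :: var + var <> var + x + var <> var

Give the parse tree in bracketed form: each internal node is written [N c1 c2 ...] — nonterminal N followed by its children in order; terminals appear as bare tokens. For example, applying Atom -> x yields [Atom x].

[Expr [Expr [Term [Factor [Prim [Atom x]]]]] :: [Term [Factor [Factor [Prim [Atom var]]] + [Prim [Atom var]]] <> [Term [Factor [Factor [Factor [Prim [Atom var]]] + [Prim [Atom x]]] + [Prim [Atom var]]] <> [Term [Factor [Prim [Atom var]]]]]]]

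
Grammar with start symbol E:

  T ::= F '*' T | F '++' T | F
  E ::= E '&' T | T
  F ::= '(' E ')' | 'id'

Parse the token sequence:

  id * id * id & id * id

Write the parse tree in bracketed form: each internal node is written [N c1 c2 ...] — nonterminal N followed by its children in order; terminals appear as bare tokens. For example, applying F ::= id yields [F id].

E
E & T
T & T
F * T & T
id * T & T
id * F * T & T
id * id * T & T
id * id * F & T
id * id * id & T
id * id * id & F * T
id * id * id & id * T
id * id * id & id * F
id * id * id & id * id

[E [E [T [F id] * [T [F id] * [T [F id]]]]] & [T [F id] * [T [F id]]]]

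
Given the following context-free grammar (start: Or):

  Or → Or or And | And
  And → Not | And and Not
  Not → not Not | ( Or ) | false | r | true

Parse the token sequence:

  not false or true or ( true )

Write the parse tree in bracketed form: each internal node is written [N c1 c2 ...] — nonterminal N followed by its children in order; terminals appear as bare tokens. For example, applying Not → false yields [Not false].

[Or [Or [Or [And [Not not [Not false]]]] or [And [Not true]]] or [And [Not ( [Or [And [Not true]]] )]]]

Or
Or or And
Or or And or And
And or And or And
Not or And or And
not Not or And or And
not false or And or And
not false or Not or And
not false or true or And
not false or true or Not
not false or true or ( Or )
not false or true or ( And )
not false or true or ( Not )
not false or true or ( true )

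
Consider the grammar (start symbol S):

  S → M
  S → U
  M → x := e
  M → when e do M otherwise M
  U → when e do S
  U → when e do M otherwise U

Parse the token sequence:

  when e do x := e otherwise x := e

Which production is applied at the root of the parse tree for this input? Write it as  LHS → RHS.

[S [M when e do [M x := e] otherwise [M x := e]]]

S → M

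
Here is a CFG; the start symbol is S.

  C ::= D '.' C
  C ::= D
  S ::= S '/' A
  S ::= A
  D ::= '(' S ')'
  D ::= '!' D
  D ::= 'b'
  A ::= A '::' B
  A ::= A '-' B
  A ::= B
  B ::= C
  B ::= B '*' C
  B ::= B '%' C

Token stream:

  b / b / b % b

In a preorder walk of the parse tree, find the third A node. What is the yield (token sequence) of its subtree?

b % b

[S [S [S [A [B [C [D b]]]]] / [A [B [C [D b]]]]] / [A [B [B [C [D b]]] % [C [D b]]]]]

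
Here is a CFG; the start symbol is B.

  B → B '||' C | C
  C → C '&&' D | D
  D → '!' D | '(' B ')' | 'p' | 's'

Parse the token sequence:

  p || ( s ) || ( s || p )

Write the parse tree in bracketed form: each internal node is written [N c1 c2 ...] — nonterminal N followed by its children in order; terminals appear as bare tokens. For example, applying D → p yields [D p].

[B [B [B [C [D p]]] || [C [D ( [B [C [D s]]] )]]] || [C [D ( [B [B [C [D s]]] || [C [D p]]] )]]]

B
B || C
B || C || C
C || C || C
D || C || C
p || C || C
p || D || C
p || ( B ) || C
p || ( C ) || C
p || ( D ) || C
p || ( s ) || C
p || ( s ) || D
p || ( s ) || ( B )
p || ( s ) || ( B || C )
p || ( s ) || ( C || C )
p || ( s ) || ( D || C )
p || ( s ) || ( s || C )
p || ( s ) || ( s || D )
p || ( s ) || ( s || p )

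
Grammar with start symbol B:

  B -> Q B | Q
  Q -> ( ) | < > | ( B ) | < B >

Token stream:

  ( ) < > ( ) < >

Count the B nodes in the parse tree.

[B [Q ( )] [B [Q < >] [B [Q ( )] [B [Q < >]]]]]

4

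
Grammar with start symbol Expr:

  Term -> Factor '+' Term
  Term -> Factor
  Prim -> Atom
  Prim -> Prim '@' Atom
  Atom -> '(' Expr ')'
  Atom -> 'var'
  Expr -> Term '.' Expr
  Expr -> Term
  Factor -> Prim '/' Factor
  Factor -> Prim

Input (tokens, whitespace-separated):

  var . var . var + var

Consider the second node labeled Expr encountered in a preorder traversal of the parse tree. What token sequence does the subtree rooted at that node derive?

var . var + var

[Expr [Term [Factor [Prim [Atom var]]]] . [Expr [Term [Factor [Prim [Atom var]]]] . [Expr [Term [Factor [Prim [Atom var]]] + [Term [Factor [Prim [Atom var]]]]]]]]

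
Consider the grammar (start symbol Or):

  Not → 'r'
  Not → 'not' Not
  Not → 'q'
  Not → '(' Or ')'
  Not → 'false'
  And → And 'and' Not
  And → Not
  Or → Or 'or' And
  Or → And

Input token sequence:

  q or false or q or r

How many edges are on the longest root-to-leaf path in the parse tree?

6

[Or [Or [Or [Or [And [Not q]]] or [And [Not false]]] or [And [Not q]]] or [And [Not r]]]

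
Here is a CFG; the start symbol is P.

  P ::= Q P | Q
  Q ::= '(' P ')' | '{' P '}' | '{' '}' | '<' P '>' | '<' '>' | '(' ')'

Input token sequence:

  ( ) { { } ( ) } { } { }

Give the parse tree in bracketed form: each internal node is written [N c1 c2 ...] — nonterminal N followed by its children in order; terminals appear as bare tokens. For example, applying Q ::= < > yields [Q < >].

[P [Q ( )] [P [Q { [P [Q { }] [P [Q ( )]]] }] [P [Q { }] [P [Q { }]]]]]

P
Q P
( ) P
( ) Q P
( ) { P } P
( ) { Q P } P
( ) { { } P } P
( ) { { } Q } P
( ) { { } ( ) } P
( ) { { } ( ) } Q P
( ) { { } ( ) } { } P
( ) { { } ( ) } { } Q
( ) { { } ( ) } { } { }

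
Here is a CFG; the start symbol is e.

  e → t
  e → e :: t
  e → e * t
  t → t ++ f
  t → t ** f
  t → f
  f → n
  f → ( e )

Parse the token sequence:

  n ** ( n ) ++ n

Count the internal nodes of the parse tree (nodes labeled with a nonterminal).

[e [t [t [t [f n]] ** [f ( [e [t [f n]]] )]] ++ [f n]]]

10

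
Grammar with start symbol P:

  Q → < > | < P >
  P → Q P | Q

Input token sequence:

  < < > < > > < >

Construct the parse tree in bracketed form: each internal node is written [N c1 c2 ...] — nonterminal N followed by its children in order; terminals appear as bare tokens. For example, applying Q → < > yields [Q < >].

[P [Q < [P [Q < >] [P [Q < >]]] >] [P [Q < >]]]

P
Q P
< P > P
< Q P > P
< < > P > P
< < > Q > P
< < > < > > P
< < > < > > Q
< < > < > > < >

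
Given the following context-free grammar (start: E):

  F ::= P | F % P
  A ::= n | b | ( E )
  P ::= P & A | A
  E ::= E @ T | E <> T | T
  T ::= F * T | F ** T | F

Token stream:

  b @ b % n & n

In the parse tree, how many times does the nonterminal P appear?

[E [E [T [F [P [A b]]]]] @ [T [F [F [P [A b]]] % [P [P [A n]] & [A n]]]]]

4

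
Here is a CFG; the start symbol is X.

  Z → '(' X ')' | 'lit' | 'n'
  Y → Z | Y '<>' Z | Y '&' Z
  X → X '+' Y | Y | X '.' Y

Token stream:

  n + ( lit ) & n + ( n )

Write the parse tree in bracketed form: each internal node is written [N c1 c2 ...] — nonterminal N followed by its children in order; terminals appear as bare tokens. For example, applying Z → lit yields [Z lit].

[X [X [X [Y [Z n]]] + [Y [Y [Z ( [X [Y [Z lit]]] )]] & [Z n]]] + [Y [Z ( [X [Y [Z n]]] )]]]

X
X + Y
X + Y + Y
Y + Y + Y
Z + Y + Y
n + Y + Y
n + Y & Z + Y
n + Z & Z + Y
n + ( X ) & Z + Y
n + ( Y ) & Z + Y
n + ( Z ) & Z + Y
n + ( lit ) & Z + Y
n + ( lit ) & n + Y
n + ( lit ) & n + Z
n + ( lit ) & n + ( X )
n + ( lit ) & n + ( Y )
n + ( lit ) & n + ( Z )
n + ( lit ) & n + ( n )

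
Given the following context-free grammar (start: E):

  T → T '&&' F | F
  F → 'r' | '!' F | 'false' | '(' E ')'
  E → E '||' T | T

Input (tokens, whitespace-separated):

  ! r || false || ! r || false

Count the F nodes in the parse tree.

6

[E [E [E [E [T [F ! [F r]]]] || [T [F false]]] || [T [F ! [F r]]]] || [T [F false]]]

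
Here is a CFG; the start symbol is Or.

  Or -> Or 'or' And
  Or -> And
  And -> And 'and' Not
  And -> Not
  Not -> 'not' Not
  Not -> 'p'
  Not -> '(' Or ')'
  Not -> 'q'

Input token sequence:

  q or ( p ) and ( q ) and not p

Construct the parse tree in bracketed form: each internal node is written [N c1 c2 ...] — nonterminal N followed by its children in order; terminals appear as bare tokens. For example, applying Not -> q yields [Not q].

[Or [Or [And [Not q]]] or [And [And [And [Not ( [Or [And [Not p]]] )]] and [Not ( [Or [And [Not q]]] )]] and [Not not [Not p]]]]

Or
Or or And
And or And
Not or And
q or And
q or And and Not
q or And and Not and Not
q or Not and Not and Not
q or ( Or ) and Not and Not
q or ( And ) and Not and Not
q or ( Not ) and Not and Not
q or ( p ) and Not and Not
q or ( p ) and ( Or ) and Not
q or ( p ) and ( And ) and Not
q or ( p ) and ( Not ) and Not
q or ( p ) and ( q ) and Not
q or ( p ) and ( q ) and not Not
q or ( p ) and ( q ) and not p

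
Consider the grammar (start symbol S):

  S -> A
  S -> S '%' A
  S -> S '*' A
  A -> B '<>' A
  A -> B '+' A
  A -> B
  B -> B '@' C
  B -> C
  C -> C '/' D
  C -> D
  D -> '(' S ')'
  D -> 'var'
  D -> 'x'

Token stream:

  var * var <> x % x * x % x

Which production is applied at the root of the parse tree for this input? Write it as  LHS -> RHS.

[S [S [S [S [S [A [B [C [D var]]]]] * [A [B [C [D var]]] <> [A [B [C [D x]]]]]] % [A [B [C [D x]]]]] * [A [B [C [D x]]]]] % [A [B [C [D x]]]]]

S -> S '%' A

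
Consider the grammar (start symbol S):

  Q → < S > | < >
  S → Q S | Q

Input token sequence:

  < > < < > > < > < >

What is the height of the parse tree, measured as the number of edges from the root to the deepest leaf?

[S [Q < >] [S [Q < [S [Q < >]] >] [S [Q < >] [S [Q < >]]]]]

5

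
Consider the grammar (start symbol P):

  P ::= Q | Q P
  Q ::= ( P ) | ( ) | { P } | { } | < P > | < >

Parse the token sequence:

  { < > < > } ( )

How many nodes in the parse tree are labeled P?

[P [Q { [P [Q < >] [P [Q < >]]] }] [P [Q ( )]]]

4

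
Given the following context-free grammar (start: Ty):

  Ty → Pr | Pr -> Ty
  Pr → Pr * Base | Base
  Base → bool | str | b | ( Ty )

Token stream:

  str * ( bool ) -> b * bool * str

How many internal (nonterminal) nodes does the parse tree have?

[Ty [Pr [Pr [Base str]] * [Base ( [Ty [Pr [Base bool]]] )]] -> [Ty [Pr [Pr [Pr [Base b]] * [Base bool]] * [Base str]]]]

15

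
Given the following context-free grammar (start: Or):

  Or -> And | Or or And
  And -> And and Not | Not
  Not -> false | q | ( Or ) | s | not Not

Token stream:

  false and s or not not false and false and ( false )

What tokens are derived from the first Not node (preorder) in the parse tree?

false

[Or [Or [And [And [Not false]] and [Not s]]] or [And [And [And [Not not [Not not [Not false]]]] and [Not false]] and [Not ( [Or [And [Not false]]] )]]]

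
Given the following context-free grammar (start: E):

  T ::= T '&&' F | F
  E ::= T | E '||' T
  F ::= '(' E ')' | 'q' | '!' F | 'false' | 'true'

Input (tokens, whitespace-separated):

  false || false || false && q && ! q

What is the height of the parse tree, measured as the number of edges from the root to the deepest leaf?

[E [E [E [T [F false]]] || [T [F false]]] || [T [T [T [F false]] && [F q]] && [F ! [F q]]]]

5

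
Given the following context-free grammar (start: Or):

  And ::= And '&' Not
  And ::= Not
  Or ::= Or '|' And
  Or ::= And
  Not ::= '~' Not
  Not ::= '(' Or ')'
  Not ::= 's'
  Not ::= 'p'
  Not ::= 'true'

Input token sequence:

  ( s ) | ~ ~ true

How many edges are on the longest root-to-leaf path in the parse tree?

[Or [Or [And [Not ( [Or [And [Not s]]] )]]] | [And [Not ~ [Not ~ [Not true]]]]]

7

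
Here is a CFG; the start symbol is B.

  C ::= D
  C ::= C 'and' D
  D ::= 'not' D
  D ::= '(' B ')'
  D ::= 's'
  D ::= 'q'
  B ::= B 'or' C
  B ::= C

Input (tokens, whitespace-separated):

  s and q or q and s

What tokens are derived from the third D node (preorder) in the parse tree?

[B [B [C [C [D s]] and [D q]]] or [C [C [D q]] and [D s]]]

q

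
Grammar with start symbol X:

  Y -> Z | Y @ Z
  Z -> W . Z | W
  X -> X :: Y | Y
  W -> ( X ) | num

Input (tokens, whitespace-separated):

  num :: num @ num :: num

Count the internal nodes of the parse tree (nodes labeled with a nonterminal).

15

[X [X [X [Y [Z [W num]]]] :: [Y [Y [Z [W num]]] @ [Z [W num]]]] :: [Y [Z [W num]]]]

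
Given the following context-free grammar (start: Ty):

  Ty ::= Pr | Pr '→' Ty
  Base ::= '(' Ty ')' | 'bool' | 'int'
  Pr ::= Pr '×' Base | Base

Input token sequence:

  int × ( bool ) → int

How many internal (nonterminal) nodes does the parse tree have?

[Ty [Pr [Pr [Base int]] × [Base ( [Ty [Pr [Base bool]]] )]] → [Ty [Pr [Base int]]]]

11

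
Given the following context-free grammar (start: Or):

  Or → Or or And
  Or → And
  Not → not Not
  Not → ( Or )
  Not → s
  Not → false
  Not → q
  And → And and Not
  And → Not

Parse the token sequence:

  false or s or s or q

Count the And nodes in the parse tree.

[Or [Or [Or [Or [And [Not false]]] or [And [Not s]]] or [And [Not s]]] or [And [Not q]]]

4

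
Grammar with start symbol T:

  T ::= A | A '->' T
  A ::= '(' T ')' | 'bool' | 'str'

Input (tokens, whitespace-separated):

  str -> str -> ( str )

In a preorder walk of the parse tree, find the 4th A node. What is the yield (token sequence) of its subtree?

[T [A str] -> [T [A str] -> [T [A ( [T [A str]] )]]]]

str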